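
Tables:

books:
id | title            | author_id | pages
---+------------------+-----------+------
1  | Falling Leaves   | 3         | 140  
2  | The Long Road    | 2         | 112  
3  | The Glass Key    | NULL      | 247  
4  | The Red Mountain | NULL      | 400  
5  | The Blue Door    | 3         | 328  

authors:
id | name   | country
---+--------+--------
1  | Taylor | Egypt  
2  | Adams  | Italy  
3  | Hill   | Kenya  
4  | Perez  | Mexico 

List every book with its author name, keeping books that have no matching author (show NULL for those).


LEFT JOIN keeps every row from books (the left table); where author_id has no match in authors, the author columns become NULL. Walk through each book:
  - book 1 (Falling Leaves): author_id=3 -> matches Hill
  - book 2 (The Long Road): author_id=2 -> matches Adams
  - book 3 (The Glass Key): author_id=NULL, no match -> kept with NULL
  - book 4 (The Red Mountain): author_id=NULL, no match -> kept with NULL
  - book 5 (The Blue Door): author_id=3 -> matches Hill
All 5 rows appear; 2 have NULL author.

SQL:
SELECT a.title, b.name AS author
FROM books a
LEFT JOIN authors b ON a.author_id = b.id

Result:
title            | author
-----------------+-------
Falling Leaves   | Hill  
The Long Road    | Adams 
The Glass Key    | NULL  
The Red Mountain | NULL  
The Blue Door    | Hill  


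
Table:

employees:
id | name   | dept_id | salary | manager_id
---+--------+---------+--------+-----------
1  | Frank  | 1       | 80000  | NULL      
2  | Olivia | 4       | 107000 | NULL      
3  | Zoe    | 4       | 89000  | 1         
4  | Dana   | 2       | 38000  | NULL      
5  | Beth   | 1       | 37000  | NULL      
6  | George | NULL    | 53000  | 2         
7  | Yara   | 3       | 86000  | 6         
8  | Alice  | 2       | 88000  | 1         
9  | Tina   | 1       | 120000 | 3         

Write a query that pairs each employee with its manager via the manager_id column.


This is a self-join: employees is joined to a second copy of itself, matching each row's manager_id to another row's id. Use LEFT JOIN so rows with manager_id=NULL are kept.
  - employee 1 (Frank): manager_id=NULL -> NULL
  - employee 2 (Olivia): manager_id=NULL -> NULL
  - employee 3 (Zoe): manager_id=1 -> Frank
  - employee 4 (Dana): manager_id=NULL -> NULL
  - employee 5 (Beth): manager_id=NULL -> NULL
  - employee 6 (George): manager_id=2 -> Olivia
  - employee 7 (Yara): manager_id=6 -> George
  - employee 8 (Alice): manager_id=1 -> Frank
  - employee 9 (Tina): manager_id=3 -> Zoe

SQL:
SELECT a.name AS item, b.name AS manager
FROM employees a
LEFT JOIN employees b ON a.manager_id = b.id

Result:
item   | manager
-------+--------
Frank  | NULL   
Olivia | NULL   
Zoe    | Frank  
Dana   | NULL   
Beth   | NULL   
George | Olivia 
Yara   | George 
Alice  | Frank  
Tina   | Zoe    


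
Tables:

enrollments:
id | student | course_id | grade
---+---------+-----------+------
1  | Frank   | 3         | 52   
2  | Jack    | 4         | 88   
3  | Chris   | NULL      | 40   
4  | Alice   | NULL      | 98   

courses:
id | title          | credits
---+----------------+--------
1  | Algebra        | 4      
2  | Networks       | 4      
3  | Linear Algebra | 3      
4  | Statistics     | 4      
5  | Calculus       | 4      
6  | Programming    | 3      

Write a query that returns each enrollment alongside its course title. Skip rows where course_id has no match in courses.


INNER JOIN keeps only enrollments rows whose course_id matches an id in courses. Walk through each enrollment:
  - enrollment 1 (Frank): course_id=3 -> matches Linear Algebra
  - enrollment 2 (Jack): course_id=4 -> matches Statistics
  - enrollment 3 (Chris): course_id=NULL, no match -> dropped
  - enrollment 4 (Alice): course_id=NULL, no match -> dropped
So 2 of 4 rows are dropped.

SQL:
SELECT a.student, b.title AS course
FROM enrollments a
INNER JOIN courses b ON a.course_id = b.id

Result:
student | course        
--------+---------------
Frank   | Linear Algebra
Jack    | Statistics    


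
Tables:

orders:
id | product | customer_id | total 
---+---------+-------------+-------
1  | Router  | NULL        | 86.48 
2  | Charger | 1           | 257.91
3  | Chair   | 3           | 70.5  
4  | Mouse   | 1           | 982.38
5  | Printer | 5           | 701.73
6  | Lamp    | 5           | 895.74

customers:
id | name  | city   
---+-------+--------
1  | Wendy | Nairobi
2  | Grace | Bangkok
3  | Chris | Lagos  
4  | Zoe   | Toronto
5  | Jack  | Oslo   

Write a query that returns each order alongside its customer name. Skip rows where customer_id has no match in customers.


INNER JOIN keeps only orders rows whose customer_id matches an id in customers. Walk through each order:
  - order 1 (Router): customer_id=NULL, no match -> dropped
  - order 2 (Charger): customer_id=1 -> matches Wendy
  - order 3 (Chair): customer_id=3 -> matches Chris
  - order 4 (Mouse): customer_id=1 -> matches Wendy
  - order 5 (Printer): customer_id=5 -> matches Jack
  - order 6 (Lamp): customer_id=5 -> matches Jack
So 1 of 6 rows is dropped.

SQL:
SELECT a.product, b.name AS customer
FROM orders a
INNER JOIN customers b ON a.customer_id = b.id

Result:
product | customer
--------+---------
Charger | Wendy   
Chair   | Chris   
Mouse   | Wendy   
Printer | Jack    
Lamp    | Jack    


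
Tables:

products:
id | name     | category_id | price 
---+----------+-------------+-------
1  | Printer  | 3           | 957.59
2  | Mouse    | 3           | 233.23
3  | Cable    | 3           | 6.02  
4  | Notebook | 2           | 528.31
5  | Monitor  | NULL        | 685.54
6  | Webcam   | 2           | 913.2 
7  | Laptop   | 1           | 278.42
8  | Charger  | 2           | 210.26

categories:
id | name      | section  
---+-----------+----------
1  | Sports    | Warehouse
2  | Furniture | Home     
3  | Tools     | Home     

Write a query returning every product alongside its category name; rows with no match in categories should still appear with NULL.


LEFT JOIN keeps every row from products (the left table); where category_id has no match in categories, the category columns become NULL. Walk through each product:
  - product 1 (Printer): category_id=3 -> matches Tools
  - product 2 (Mouse): category_id=3 -> matches Tools
  - product 3 (Cable): category_id=3 -> matches Tools
  - product 4 (Notebook): category_id=2 -> matches Furniture
  - product 5 (Monitor): category_id=NULL, no match -> kept with NULL
  - product 6 (Webcam): category_id=2 -> matches Furniture
  - product 7 (Laptop): category_id=1 -> matches Sports
  - product 8 (Charger): category_id=2 -> matches Furniture
All 8 rows appear; 1 has NULL category.

SQL:
SELECT a.name, b.name AS category
FROM products a
LEFT JOIN categories b ON a.category_id = b.id

Result:
name     | category 
---------+----------
Printer  | Tools    
Mouse    | Tools    
Cable    | Tools    
Notebook | Furniture
Monitor  | NULL     
Webcam   | Furniture
Laptop   | Sports   
Charger  | Furniture


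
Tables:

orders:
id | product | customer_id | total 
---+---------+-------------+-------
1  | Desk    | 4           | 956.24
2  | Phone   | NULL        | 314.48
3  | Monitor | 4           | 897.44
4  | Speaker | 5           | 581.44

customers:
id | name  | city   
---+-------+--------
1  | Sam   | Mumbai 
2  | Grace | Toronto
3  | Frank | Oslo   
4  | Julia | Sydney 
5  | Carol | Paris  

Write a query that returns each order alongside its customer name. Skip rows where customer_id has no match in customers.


INNER JOIN keeps only orders rows whose customer_id matches an id in customers. Walk through each order:
  - order 1 (Desk): customer_id=4 -> matches Julia
  - order 2 (Phone): customer_id=NULL, no match -> dropped
  - order 3 (Monitor): customer_id=4 -> matches Julia
  - order 4 (Speaker): customer_id=5 -> matches Carol
So 1 of 4 rows is dropped.

SQL:
SELECT a.product, b.name AS customer
FROM orders a
INNER JOIN customers b ON a.customer_id = b.id

Result:
product | customer
--------+---------
Desk    | Julia   
Monitor | Julia   
Speaker | Carol   


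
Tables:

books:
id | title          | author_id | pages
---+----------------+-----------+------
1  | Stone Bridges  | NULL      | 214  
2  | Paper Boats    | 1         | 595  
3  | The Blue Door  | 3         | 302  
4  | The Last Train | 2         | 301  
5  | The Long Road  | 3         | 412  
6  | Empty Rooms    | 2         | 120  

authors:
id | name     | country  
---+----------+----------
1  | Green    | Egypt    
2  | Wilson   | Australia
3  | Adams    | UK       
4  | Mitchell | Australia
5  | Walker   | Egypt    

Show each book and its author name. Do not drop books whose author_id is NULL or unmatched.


LEFT JOIN keeps every row from books (the left table); where author_id has no match in authors, the author columns become NULL. Walk through each book:
  - book 1 (Stone Bridges): author_id=NULL, no match -> kept with NULL
  - book 2 (Paper Boats): author_id=1 -> matches Green
  - book 3 (The Blue Door): author_id=3 -> matches Adams
  - book 4 (The Last Train): author_id=2 -> matches Wilson
  - book 5 (The Long Road): author_id=3 -> matches Adams
  - book 6 (Empty Rooms): author_id=2 -> matches Wilson
All 6 rows appear; 1 has NULL author.

SQL:
SELECT a.title, b.name AS author
FROM books a
LEFT JOIN authors b ON a.author_id = b.id

Result:
title          | author
---------------+-------
Stone Bridges  | NULL  
Paper Boats    | Green 
The Blue Door  | Adams 
The Last Train | Wilson
The Long Road  | Adams 
Empty Rooms    | Wilson


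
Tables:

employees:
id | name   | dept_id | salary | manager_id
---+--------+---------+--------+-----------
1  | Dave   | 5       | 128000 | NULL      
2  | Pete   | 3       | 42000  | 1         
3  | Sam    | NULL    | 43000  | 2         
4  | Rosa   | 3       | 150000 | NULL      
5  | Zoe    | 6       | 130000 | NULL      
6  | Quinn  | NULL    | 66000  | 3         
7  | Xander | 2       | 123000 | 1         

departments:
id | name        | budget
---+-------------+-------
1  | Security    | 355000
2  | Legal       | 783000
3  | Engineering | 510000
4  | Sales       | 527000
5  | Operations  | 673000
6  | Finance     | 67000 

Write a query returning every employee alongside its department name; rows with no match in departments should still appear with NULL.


LEFT JOIN keeps every row from employees (the left table); where dept_id has no match in departments, the department columns become NULL. Walk through each employee:
  - employee 1 (Dave): dept_id=5 -> matches Operations
  - employee 2 (Pete): dept_id=3 -> matches Engineering
  - employee 3 (Sam): dept_id=NULL, no match -> kept with NULL
  - employee 4 (Rosa): dept_id=3 -> matches Engineering
  - employee 5 (Zoe): dept_id=6 -> matches Finance
  - employee 6 (Quinn): dept_id=NULL, no match -> kept with NULL
  - employee 7 (Xander): dept_id=2 -> matches Legal
All 7 rows appear; 2 have NULL department.

SQL:
SELECT a.name, b.name AS department
FROM employees a
LEFT JOIN departments b ON a.dept_id = b.id

Result:
name   | department 
-------+------------
Dave   | Operations 
Pete   | Engineering
Sam    | NULL       
Rosa   | Engineering
Zoe    | Finance    
Quinn  | NULL       
Xander | Legal      


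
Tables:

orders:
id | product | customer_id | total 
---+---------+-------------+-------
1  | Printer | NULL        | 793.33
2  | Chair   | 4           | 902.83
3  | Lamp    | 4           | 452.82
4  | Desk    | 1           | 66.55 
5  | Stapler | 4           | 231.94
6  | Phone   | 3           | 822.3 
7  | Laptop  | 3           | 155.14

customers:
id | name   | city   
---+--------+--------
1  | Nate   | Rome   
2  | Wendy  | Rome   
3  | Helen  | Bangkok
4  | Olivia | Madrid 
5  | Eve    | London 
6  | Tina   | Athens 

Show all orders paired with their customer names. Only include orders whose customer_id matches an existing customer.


INNER JOIN keeps only orders rows whose customer_id matches an id in customers. Walk through each order:
  - order 1 (Printer): customer_id=NULL, no match -> dropped
  - order 2 (Chair): customer_id=4 -> matches Olivia
  - order 3 (Lamp): customer_id=4 -> matches Olivia
  - order 4 (Desk): customer_id=1 -> matches Nate
  - order 5 (Stapler): customer_id=4 -> matches Olivia
  - order 6 (Phone): customer_id=3 -> matches Helen
  - order 7 (Laptop): customer_id=3 -> matches Helen
So 1 of 7 rows is dropped.

SQL:
SELECT a.product, b.name AS customer
FROM orders a
INNER JOIN customers b ON a.customer_id = b.id

Result:
product | customer
--------+---------
Chair   | Olivia  
Lamp    | Olivia  
Desk    | Nate    
Stapler | Olivia  
Phone   | Helen   
Laptop  | Helen   


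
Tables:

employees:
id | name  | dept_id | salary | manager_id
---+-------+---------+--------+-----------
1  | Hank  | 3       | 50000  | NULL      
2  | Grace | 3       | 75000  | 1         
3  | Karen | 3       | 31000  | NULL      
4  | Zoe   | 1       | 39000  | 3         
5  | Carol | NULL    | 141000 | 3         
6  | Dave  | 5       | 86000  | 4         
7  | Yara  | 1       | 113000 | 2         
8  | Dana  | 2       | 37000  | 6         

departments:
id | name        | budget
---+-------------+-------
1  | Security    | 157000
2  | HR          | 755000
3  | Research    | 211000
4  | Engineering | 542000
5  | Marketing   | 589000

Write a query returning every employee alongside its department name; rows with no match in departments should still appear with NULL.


LEFT JOIN keeps every row from employees (the left table); where dept_id has no match in departments, the department columns become NULL. Walk through each employee:
  - employee 1 (Hank): dept_id=3 -> matches Research
  - employee 2 (Grace): dept_id=3 -> matches Research
  - employee 3 (Karen): dept_id=3 -> matches Research
  - employee 4 (Zoe): dept_id=1 -> matches Security
  - employee 5 (Carol): dept_id=NULL, no match -> kept with NULL
  - employee 6 (Dave): dept_id=5 -> matches Marketing
  - employee 7 (Yara): dept_id=1 -> matches Security
  - employee 8 (Dana): dept_id=2 -> matches HR
All 8 rows appear; 1 has NULL department.

SQL:
SELECT a.name, b.name AS department
FROM employees a
LEFT JOIN departments b ON a.dept_id = b.id

Result:
name  | department
------+-----------
Hank  | Research  
Grace | Research  
Karen | Research  
Zoe   | Security  
Carol | NULL      
Dave  | Marketing 
Yara  | Security  
Dana  | HR        


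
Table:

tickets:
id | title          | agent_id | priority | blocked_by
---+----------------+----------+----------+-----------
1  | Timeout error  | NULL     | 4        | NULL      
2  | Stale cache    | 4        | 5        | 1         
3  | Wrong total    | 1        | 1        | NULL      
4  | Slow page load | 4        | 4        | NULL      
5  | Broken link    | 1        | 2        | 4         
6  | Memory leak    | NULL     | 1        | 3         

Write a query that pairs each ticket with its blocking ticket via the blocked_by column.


This is a self-join: tickets is joined to a second copy of itself, matching each row's blocked_by to another row's id. Use LEFT JOIN so rows with blocked_by=NULL are kept.
  - ticket 1 (Timeout error): blocked_by=NULL -> NULL
  - ticket 2 (Stale cache): blocked_by=1 -> Timeout error
  - ticket 3 (Wrong total): blocked_by=NULL -> NULL
  - ticket 4 (Slow page load): blocked_by=NULL -> NULL
  - ticket 5 (Broken link): blocked_by=4 -> Slow page load
  - ticket 6 (Memory leak): blocked_by=3 -> Wrong total

SQL:
SELECT a.title AS item, b.title AS blocked_by
FROM tickets a
LEFT JOIN tickets b ON a.blocked_by = b.id

Result:
item           | blocked_by    
---------------+---------------
Timeout error  | NULL          
Stale cache    | Timeout error 
Wrong total    | NULL          
Slow page load | NULL          
Broken link    | Slow page load
Memory leak    | Wrong total   


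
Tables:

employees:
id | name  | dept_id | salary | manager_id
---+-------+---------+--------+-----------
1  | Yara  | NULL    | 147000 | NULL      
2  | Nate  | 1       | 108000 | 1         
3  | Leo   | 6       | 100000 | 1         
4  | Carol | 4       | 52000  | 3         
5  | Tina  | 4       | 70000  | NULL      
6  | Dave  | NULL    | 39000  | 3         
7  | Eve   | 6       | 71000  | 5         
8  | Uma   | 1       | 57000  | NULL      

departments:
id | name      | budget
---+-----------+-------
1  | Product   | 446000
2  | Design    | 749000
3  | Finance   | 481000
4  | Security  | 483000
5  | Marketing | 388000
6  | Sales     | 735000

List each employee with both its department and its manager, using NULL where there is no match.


Two LEFT JOINs from the same base table employees: one to departments via dept_id, one to employees itself via manager_id. Both are LEFT so every employee is preserved.
Match against departments:
  - employee 1 (Yara): dept_id=NULL, no match -> kept with NULL
  - employee 2 (Nate): dept_id=1 -> matches Product
  - employee 3 (Leo): dept_id=6 -> matches Sales
  - employee 4 (Carol): dept_id=4 -> matches Security
  - employee 5 (Tina): dept_id=4 -> matches Security
  - employee 6 (Dave): dept_id=NULL, no match -> kept with NULL
  - employee 7 (Eve): dept_id=6 -> matches Sales
  - employee 8 (Uma): dept_id=1 -> matches Product
Match against employees (self):
  - employee 1 (Yara): manager_id=NULL -> NULL
  - employee 2 (Nate): manager_id=1 -> Yara
  - employee 3 (Leo): manager_id=1 -> Yara
  - employee 4 (Carol): manager_id=3 -> Leo
  - employee 5 (Tina): manager_id=NULL -> NULL
  - employee 6 (Dave): manager_id=3 -> Leo
  - employee 7 (Eve): manager_id=5 -> Tina
  - employee 8 (Uma): manager_id=NULL -> NULL

SQL:
SELECT a.name, b.name AS department, c.name AS manager
FROM employees a
LEFT JOIN departments b ON a.dept_id = b.id
LEFT JOIN employees c ON a.manager_id = c.id

Result:
name  | department | manager
------+------------+--------
Yara  | NULL       | NULL   
Nate  | Product    | Yara   
Leo   | Sales      | Yara   
Carol | Security   | Leo    
Tina  | Security   | NULL   
Dave  | NULL       | Leo    
Eve   | Sales      | Tina   
Uma   | Product    | NULL   


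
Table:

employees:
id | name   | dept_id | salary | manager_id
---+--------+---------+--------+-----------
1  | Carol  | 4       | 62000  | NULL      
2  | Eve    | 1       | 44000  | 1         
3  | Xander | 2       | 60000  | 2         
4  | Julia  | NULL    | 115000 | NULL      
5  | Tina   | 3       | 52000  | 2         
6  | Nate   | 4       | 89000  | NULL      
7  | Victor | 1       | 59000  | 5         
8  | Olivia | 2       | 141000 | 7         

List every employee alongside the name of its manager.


This is a self-join: employees is joined to a second copy of itself, matching each row's manager_id to another row's id. Use LEFT JOIN so rows with manager_id=NULL are kept.
  - employee 1 (Carol): manager_id=NULL -> NULL
  - employee 2 (Eve): manager_id=1 -> Carol
  - employee 3 (Xander): manager_id=2 -> Eve
  - employee 4 (Julia): manager_id=NULL -> NULL
  - employee 5 (Tina): manager_id=2 -> Eve
  - employee 6 (Nate): manager_id=NULL -> NULL
  - employee 7 (Victor): manager_id=5 -> Tina
  - employee 8 (Olivia): manager_id=7 -> Victor

SQL:
SELECT a.name AS item, b.name AS manager
FROM employees a
LEFT JOIN employees b ON a.manager_id = b.id

Result:
item   | manager
-------+--------
Carol  | NULL   
Eve    | Carol  
Xander | Eve    
Julia  | NULL   
Tina   | Eve    
Nate   | NULL   
Victor | Tina   
Olivia | Victor 


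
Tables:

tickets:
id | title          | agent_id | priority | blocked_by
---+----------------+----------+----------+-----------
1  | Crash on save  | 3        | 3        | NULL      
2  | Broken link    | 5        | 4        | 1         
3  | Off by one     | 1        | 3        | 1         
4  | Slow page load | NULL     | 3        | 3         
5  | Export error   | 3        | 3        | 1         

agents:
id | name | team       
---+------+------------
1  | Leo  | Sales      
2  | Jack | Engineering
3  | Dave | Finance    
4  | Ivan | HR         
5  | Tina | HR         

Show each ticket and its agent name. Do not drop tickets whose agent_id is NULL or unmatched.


LEFT JOIN keeps every row from tickets (the left table); where agent_id has no match in agents, the agent columns become NULL. Walk through each ticket:
  - ticket 1 (Crash on save): agent_id=3 -> matches Dave
  - ticket 2 (Broken link): agent_id=5 -> matches Tina
  - ticket 3 (Off by one): agent_id=1 -> matches Leo
  - ticket 4 (Slow page load): agent_id=NULL, no match -> kept with NULL
  - ticket 5 (Export error): agent_id=3 -> matches Dave
All 5 rows appear; 1 has NULL agent.

SQL:
SELECT a.title, b.name AS agent
FROM tickets a
LEFT JOIN agents b ON a.agent_id = b.id

Result:
title          | agent
---------------+------
Crash on save  | Dave 
Broken link    | Tina 
Off by one     | Leo  
Slow page load | NULL 
Export error   | Dave 


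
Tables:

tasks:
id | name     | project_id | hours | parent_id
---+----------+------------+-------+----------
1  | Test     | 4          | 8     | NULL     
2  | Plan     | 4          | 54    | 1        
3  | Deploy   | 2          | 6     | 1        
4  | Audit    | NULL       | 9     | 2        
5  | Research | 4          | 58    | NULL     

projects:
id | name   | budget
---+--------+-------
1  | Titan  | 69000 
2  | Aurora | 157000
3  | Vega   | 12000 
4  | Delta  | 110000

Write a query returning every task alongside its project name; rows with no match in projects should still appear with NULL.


LEFT JOIN keeps every row from tasks (the left table); where project_id has no match in projects, the project columns become NULL. Walk through each task:
  - task 1 (Test): project_id=4 -> matches Delta
  - task 2 (Plan): project_id=4 -> matches Delta
  - task 3 (Deploy): project_id=2 -> matches Aurora
  - task 4 (Audit): project_id=NULL, no match -> kept with NULL
  - task 5 (Research): project_id=4 -> matches Delta
All 5 rows appear; 1 has NULL project.

SQL:
SELECT a.name, b.name AS project
FROM tasks a
LEFT JOIN projects b ON a.project_id = b.id

Result:
name     | project
---------+--------
Test     | Delta  
Plan     | Delta  
Deploy   | Aurora 
Audit    | NULL   
Research | Delta  


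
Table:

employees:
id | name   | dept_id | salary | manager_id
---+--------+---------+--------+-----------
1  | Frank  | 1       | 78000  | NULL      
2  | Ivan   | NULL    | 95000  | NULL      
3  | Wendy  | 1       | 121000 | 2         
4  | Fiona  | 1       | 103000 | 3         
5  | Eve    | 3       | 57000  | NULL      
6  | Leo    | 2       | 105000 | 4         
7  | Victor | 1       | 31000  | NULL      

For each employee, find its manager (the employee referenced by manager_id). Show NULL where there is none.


This is a self-join: employees is joined to a second copy of itself, matching each row's manager_id to another row's id. Use LEFT JOIN so rows with manager_id=NULL are kept.
  - employee 1 (Frank): manager_id=NULL -> NULL
  - employee 2 (Ivan): manager_id=NULL -> NULL
  - employee 3 (Wendy): manager_id=2 -> Ivan
  - employee 4 (Fiona): manager_id=3 -> Wendy
  - employee 5 (Eve): manager_id=NULL -> NULL
  - employee 6 (Leo): manager_id=4 -> Fiona
  - employee 7 (Victor): manager_id=NULL -> NULL

SQL:
SELECT a.name AS item, b.name AS manager
FROM employees a
LEFT JOIN employees b ON a.manager_id = b.id

Result:
item   | manager
-------+--------
Frank  | NULL   
Ivan   | NULL   
Wendy  | Ivan   
Fiona  | Wendy  
Eve    | NULL   
Leo    | Fiona  
Victor | NULL   


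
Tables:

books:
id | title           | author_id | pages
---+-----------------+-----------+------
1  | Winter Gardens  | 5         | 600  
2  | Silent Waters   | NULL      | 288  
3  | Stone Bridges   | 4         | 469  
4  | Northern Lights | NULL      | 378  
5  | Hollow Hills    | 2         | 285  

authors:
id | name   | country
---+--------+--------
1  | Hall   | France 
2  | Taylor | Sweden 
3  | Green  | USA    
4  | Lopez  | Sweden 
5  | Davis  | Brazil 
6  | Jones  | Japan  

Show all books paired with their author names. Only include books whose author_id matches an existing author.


INNER JOIN keeps only books rows whose author_id matches an id in authors. Walk through each book:
  - book 1 (Winter Gardens): author_id=5 -> matches Davis
  - book 2 (Silent Waters): author_id=NULL, no match -> dropped
  - book 3 (Stone Bridges): author_id=4 -> matches Lopez
  - book 4 (Northern Lights): author_id=NULL, no match -> dropped
  - book 5 (Hollow Hills): author_id=2 -> matches Taylor
So 2 of 5 rows are dropped.

SQL:
SELECT a.title, b.name AS author
FROM books a
INNER JOIN authors b ON a.author_id = b.id

Result:
title          | author
---------------+-------
Winter Gardens | Davis 
Stone Bridges  | Lopez 
Hollow Hills   | Taylor


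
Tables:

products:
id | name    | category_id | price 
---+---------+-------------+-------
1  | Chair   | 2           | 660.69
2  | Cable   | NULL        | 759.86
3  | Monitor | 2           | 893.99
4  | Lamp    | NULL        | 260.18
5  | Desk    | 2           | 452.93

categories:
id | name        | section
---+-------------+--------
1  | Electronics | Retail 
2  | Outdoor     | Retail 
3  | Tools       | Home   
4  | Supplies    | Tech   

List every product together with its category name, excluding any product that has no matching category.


INNER JOIN keeps only products rows whose category_id matches an id in categories. Walk through each product:
  - product 1 (Chair): category_id=2 -> matches Outdoor
  - product 2 (Cable): category_id=NULL, no match -> dropped
  - product 3 (Monitor): category_id=2 -> matches Outdoor
  - product 4 (Lamp): category_id=NULL, no match -> dropped
  - product 5 (Desk): category_id=2 -> matches Outdoor
So 2 of 5 rows are dropped.

SQL:
SELECT a.name, b.name AS category
FROM products a
INNER JOIN categories b ON a.category_id = b.id

Result:
name    | category
--------+---------
Chair   | Outdoor 
Monitor | Outdoor 
Desk    | Outdoor 


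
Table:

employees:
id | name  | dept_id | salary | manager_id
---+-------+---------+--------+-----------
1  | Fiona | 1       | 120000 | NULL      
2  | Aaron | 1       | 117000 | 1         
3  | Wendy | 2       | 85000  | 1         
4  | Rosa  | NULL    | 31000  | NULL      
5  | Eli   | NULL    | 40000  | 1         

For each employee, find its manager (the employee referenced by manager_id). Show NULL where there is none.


This is a self-join: employees is joined to a second copy of itself, matching each row's manager_id to another row's id. Use LEFT JOIN so rows with manager_id=NULL are kept.
  - employee 1 (Fiona): manager_id=NULL -> NULL
  - employee 2 (Aaron): manager_id=1 -> Fiona
  - employee 3 (Wendy): manager_id=1 -> Fiona
  - employee 4 (Rosa): manager_id=NULL -> NULL
  - employee 5 (Eli): manager_id=1 -> Fiona

SQL:
SELECT a.name AS item, b.name AS manager
FROM employees a
LEFT JOIN employees b ON a.manager_id = b.id

Result:
item  | manager
------+--------
Fiona | NULL   
Aaron | Fiona  
Wendy | Fiona  
Rosa  | NULL   
Eli   | Fiona  


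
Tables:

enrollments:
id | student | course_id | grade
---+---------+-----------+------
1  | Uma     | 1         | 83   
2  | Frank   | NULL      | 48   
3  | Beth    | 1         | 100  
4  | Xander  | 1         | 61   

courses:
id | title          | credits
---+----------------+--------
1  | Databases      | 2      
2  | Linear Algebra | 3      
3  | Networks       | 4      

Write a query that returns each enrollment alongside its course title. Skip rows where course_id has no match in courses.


INNER JOIN keeps only enrollments rows whose course_id matches an id in courses. Walk through each enrollment:
  - enrollment 1 (Uma): course_id=1 -> matches Databases
  - enrollment 2 (Frank): course_id=NULL, no match -> dropped
  - enrollment 3 (Beth): course_id=1 -> matches Databases
  - enrollment 4 (Xander): course_id=1 -> matches Databases
So 1 of 4 rows is dropped.

SQL:
SELECT a.student, b.title AS course
FROM enrollments a
INNER JOIN courses b ON a.course_id = b.id

Result:
student | course   
--------+----------
Uma     | Databases
Beth    | Databases
Xander  | Databases


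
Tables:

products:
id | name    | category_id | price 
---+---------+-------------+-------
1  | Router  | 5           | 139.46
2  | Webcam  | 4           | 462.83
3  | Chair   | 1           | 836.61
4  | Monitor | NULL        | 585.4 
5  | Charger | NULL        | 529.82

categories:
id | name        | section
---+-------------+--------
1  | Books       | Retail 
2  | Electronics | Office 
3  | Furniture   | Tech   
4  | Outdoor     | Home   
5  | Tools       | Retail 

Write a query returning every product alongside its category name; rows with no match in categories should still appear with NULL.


LEFT JOIN keeps every row from products (the left table); where category_id has no match in categories, the category columns become NULL. Walk through each product:
  - product 1 (Router): category_id=5 -> matches Tools
  - product 2 (Webcam): category_id=4 -> matches Outdoor
  - product 3 (Chair): category_id=1 -> matches Books
  - product 4 (Monitor): category_id=NULL, no match -> kept with NULL
  - product 5 (Charger): category_id=NULL, no match -> kept with NULL
All 5 rows appear; 2 have NULL category.

SQL:
SELECT a.name, b.name AS category
FROM products a
LEFT JOIN categories b ON a.category_id = b.id

Result:
name    | category
--------+---------
Router  | Tools   
Webcam  | Outdoor 
Chair   | Books   
Monitor | NULL    
Charger | NULL    


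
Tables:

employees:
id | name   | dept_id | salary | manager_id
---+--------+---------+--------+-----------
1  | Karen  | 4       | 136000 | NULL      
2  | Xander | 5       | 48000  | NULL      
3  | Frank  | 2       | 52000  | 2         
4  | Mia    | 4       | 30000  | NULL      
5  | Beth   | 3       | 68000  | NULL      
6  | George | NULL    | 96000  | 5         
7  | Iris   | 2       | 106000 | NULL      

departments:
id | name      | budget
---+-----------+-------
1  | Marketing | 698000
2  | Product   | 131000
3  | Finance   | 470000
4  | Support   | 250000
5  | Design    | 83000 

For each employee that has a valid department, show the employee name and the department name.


INNER JOIN keeps only employees rows whose dept_id matches an id in departments. Walk through each employee:
  - employee 1 (Karen): dept_id=4 -> matches Support
  - employee 2 (Xander): dept_id=5 -> matches Design
  - employee 3 (Frank): dept_id=2 -> matches Product
  - employee 4 (Mia): dept_id=4 -> matches Support
  - employee 5 (Beth): dept_id=3 -> matches Finance
  - employee 6 (George): dept_id=NULL, no match -> dropped
  - employee 7 (Iris): dept_id=2 -> matches Product
So 1 of 7 rows is dropped.

SQL:
SELECT a.name, b.name AS department
FROM employees a
INNER JOIN departments b ON a.dept_id = b.id

Result:
name   | department
-------+-----------
Karen  | Support   
Xander | Design    
Frank  | Product   
Mia    | Support   
Beth   | Finance   
Iris   | Product   


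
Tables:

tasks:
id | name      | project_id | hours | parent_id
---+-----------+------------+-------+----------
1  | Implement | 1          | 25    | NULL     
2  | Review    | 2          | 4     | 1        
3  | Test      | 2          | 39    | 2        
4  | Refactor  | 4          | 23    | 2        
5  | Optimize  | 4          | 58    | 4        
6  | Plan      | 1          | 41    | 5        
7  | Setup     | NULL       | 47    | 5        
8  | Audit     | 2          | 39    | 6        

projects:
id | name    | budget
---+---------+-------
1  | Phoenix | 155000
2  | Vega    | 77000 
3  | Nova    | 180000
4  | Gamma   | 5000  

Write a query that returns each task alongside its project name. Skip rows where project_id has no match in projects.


INNER JOIN keeps only tasks rows whose project_id matches an id in projects. Walk through each task:
  - task 1 (Implement): project_id=1 -> matches Phoenix
  - task 2 (Review): project_id=2 -> matches Vega
  - task 3 (Test): project_id=2 -> matches Vega
  - task 4 (Refactor): project_id=4 -> matches Gamma
  - task 5 (Optimize): project_id=4 -> matches Gamma
  - task 6 (Plan): project_id=1 -> matches Phoenix
  - task 7 (Setup): project_id=NULL, no match -> dropped
  - task 8 (Audit): project_id=2 -> matches Vega
So 1 of 8 rows is dropped.

SQL:
SELECT a.name, b.name AS project
FROM tasks a
INNER JOIN projects b ON a.project_id = b.id

Result:
name      | project
----------+--------
Implement | Phoenix
Review    | Vega   
Test      | Vega   
Refactor  | Gamma  
Optimize  | Gamma  
Plan      | Phoenix
Audit     | Vega   


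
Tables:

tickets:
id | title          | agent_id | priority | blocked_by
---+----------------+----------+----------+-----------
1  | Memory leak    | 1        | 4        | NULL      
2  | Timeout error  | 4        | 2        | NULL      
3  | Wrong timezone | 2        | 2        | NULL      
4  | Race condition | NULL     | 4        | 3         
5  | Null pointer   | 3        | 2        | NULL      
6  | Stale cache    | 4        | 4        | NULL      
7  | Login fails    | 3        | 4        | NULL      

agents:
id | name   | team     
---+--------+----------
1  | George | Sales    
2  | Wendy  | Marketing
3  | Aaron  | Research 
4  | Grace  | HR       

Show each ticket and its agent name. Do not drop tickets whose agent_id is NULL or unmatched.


LEFT JOIN keeps every row from tickets (the left table); where agent_id has no match in agents, the agent columns become NULL. Walk through each ticket:
  - ticket 1 (Memory leak): agent_id=1 -> matches George
  - ticket 2 (Timeout error): agent_id=4 -> matches Grace
  - ticket 3 (Wrong timezone): agent_id=2 -> matches Wendy
  - ticket 4 (Race condition): agent_id=NULL, no match -> kept with NULL
  - ticket 5 (Null pointer): agent_id=3 -> matches Aaron
  - ticket 6 (Stale cache): agent_id=4 -> matches Grace
  - ticket 7 (Login fails): agent_id=3 -> matches Aaron
All 7 rows appear; 1 has NULL agent.

SQL:
SELECT a.title, b.name AS agent
FROM tickets a
LEFT JOIN agents b ON a.agent_id = b.id

Result:
title          | agent 
---------------+-------
Memory leak    | George
Timeout error  | Grace 
Wrong timezone | Wendy 
Race condition | NULL  
Null pointer   | Aaron 
Stale cache    | Grace 
Login fails    | Aaron 


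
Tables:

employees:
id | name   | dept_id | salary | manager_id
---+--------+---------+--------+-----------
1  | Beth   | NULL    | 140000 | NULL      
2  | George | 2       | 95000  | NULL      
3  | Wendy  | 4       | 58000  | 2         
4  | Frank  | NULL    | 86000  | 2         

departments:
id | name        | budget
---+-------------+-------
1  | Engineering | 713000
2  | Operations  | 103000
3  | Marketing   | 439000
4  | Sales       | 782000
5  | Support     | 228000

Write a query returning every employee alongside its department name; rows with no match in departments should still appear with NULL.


LEFT JOIN keeps every row from employees (the left table); where dept_id has no match in departments, the department columns become NULL. Walk through each employee:
  - employee 1 (Beth): dept_id=NULL, no match -> kept with NULL
  - employee 2 (George): dept_id=2 -> matches Operations
  - employee 3 (Wendy): dept_id=4 -> matches Sales
  - employee 4 (Frank): dept_id=NULL, no match -> kept with NULL
All 4 rows appear; 2 have NULL department.

SQL:
SELECT a.name, b.name AS department
FROM employees a
LEFT JOIN departments b ON a.dept_id = b.id

Result:
name   | department
-------+-----------
Beth   | NULL      
George | Operations
Wendy  | Sales     
Frank  | NULL      


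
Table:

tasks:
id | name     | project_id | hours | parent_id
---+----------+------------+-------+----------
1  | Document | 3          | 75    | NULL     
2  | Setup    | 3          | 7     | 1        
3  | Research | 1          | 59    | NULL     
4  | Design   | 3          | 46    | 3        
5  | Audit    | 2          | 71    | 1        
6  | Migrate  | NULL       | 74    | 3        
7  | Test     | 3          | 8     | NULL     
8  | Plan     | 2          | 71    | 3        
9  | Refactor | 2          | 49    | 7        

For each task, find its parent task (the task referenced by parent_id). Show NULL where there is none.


This is a self-join: tasks is joined to a second copy of itself, matching each row's parent_id to another row's id. Use LEFT JOIN so rows with parent_id=NULL are kept.
  - task 1 (Document): parent_id=NULL -> NULL
  - task 2 (Setup): parent_id=1 -> Document
  - task 3 (Research): parent_id=NULL -> NULL
  - task 4 (Design): parent_id=3 -> Research
  - task 5 (Audit): parent_id=1 -> Document
  - task 6 (Migrate): parent_id=3 -> Research
  - task 7 (Test): parent_id=NULL -> NULL
  - task 8 (Plan): parent_id=3 -> Research
  - task 9 (Refactor): parent_id=7 -> Test

SQL:
SELECT a.name AS item, b.name AS parent
FROM tasks a
LEFT JOIN tasks b ON a.parent_id = b.id

Result:
item     | parent  
---------+---------
Document | NULL    
Setup    | Document
Research | NULL    
Design   | Research
Audit    | Document
Migrate  | Research
Test     | NULL    
Plan     | Research
Refactor | Test    


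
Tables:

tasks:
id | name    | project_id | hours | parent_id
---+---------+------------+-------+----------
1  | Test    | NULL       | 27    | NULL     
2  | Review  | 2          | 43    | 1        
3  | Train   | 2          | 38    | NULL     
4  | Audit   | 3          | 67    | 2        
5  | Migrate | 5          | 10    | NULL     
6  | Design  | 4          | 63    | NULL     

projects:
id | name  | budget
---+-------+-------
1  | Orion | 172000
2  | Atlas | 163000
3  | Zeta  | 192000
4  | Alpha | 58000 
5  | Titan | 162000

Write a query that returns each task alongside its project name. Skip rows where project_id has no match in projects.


INNER JOIN keeps only tasks rows whose project_id matches an id in projects. Walk through each task:
  - task 1 (Test): project_id=NULL, no match -> dropped
  - task 2 (Review): project_id=2 -> matches Atlas
  - task 3 (Train): project_id=2 -> matches Atlas
  - task 4 (Audit): project_id=3 -> matches Zeta
  - task 5 (Migrate): project_id=5 -> matches Titan
  - task 6 (Design): project_id=4 -> matches Alpha
So 1 of 6 rows is dropped.

SQL:
SELECT a.name, b.name AS project
FROM tasks a
INNER JOIN projects b ON a.project_id = b.id

Result:
name    | project
--------+--------
Review  | Atlas  
Train   | Atlas  
Audit   | Zeta   
Migrate | Titan  
Design  | Alpha  


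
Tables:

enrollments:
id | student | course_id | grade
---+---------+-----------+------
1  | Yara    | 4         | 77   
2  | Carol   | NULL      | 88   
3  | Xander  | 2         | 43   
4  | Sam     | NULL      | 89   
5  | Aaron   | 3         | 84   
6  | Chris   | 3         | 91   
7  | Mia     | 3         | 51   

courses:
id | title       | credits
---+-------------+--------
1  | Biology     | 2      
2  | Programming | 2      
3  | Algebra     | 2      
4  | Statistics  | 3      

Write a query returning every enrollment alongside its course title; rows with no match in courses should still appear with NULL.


LEFT JOIN keeps every row from enrollments (the left table); where course_id has no match in courses, the course columns become NULL. Walk through each enrollment:
  - enrollment 1 (Yara): course_id=4 -> matches Statistics
  - enrollment 2 (Carol): course_id=NULL, no match -> kept with NULL
  - enrollment 3 (Xander): course_id=2 -> matches Programming
  - enrollment 4 (Sam): course_id=NULL, no match -> kept with NULL
  - enrollment 5 (Aaron): course_id=3 -> matches Algebra
  - enrollment 6 (Chris): course_id=3 -> matches Algebra
  - enrollment 7 (Mia): course_id=3 -> matches Algebra
All 7 rows appear; 2 have NULL course.

SQL:
SELECT a.student, b.title AS course
FROM enrollments a
LEFT JOIN courses b ON a.course_id = b.id

Result:
student | course     
--------+------------
Yara    | Statistics 
Carol   | NULL       
Xander  | Programming
Sam     | NULL       
Aaron   | Algebra    
Chris   | Algebra    
Mia     | Algebra    


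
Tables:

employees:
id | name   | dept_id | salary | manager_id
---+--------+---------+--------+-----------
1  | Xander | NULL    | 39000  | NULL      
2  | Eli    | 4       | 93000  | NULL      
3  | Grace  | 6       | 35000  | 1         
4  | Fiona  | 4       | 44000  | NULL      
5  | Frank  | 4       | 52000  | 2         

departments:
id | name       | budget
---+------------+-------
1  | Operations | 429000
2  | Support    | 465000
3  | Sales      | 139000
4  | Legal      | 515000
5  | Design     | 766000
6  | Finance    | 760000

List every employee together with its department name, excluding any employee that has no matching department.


INNER JOIN keeps only employees rows whose dept_id matches an id in departments. Walk through each employee:
  - employee 1 (Xander): dept_id=NULL, no match -> dropped
  - employee 2 (Eli): dept_id=4 -> matches Legal
  - employee 3 (Grace): dept_id=6 -> matches Finance
  - employee 4 (Fiona): dept_id=4 -> matches Legal
  - employee 5 (Frank): dept_id=4 -> matches Legal
So 1 of 5 rows is dropped.

SQL:
SELECT a.name, b.name AS department
FROM employees a
INNER JOIN departments b ON a.dept_id = b.id

Result:
name  | department
------+-----------
Eli   | Legal     
Grace | Finance   
Fiona | Legal     
Frank | Legal     
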